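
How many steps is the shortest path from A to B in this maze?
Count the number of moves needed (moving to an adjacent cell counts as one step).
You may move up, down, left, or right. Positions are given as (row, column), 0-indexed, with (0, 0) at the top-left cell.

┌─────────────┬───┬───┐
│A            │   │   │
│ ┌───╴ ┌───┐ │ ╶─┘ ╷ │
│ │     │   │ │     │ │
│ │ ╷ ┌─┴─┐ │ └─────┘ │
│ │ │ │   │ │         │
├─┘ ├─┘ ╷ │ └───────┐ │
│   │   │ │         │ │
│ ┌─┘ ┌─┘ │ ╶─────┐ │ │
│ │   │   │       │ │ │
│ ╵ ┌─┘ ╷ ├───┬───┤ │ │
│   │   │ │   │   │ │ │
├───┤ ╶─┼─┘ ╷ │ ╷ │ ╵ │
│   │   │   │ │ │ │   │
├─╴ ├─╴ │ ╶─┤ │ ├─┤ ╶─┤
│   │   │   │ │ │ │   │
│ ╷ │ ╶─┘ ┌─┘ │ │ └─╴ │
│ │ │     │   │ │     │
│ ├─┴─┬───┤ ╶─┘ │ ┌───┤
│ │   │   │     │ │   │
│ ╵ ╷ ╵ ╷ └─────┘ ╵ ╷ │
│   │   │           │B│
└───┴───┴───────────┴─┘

Using BFS to find shortest path:
Start: (0, 0), End: (10, 10)
Path found:
(0,0) → (0,1) → (0,2) → (0,3) → (0,4) → (0,5) → (0,6) → (1,6) → (2,6) → (2,7) → (2,8) → (2,9) → (2,10) → (3,10) → (4,10) → (5,10) → (6,10) → (6,9) → (7,9) → (7,10) → (8,10) → (8,9) → (8,8) → (9,8) → (10,8) → (10,9) → (9,9) → (9,10) → (10,10)
Number of steps: 28

Solution:

┌─────────────┬───┬───┐
│A → → → → → ↓│   │   │
│ ┌───╴ ┌───┐ │ ╶─┘ ╷ │
│ │     │   │↓│     │ │
│ │ ╷ ┌─┴─┐ │ └─────┘ │
│ │ │ │   │ │↳ → → → ↓│
├─┘ ├─┘ ╷ │ └───────┐ │
│   │   │ │         │↓│
│ ┌─┘ ┌─┘ │ ╶─────┐ │ │
│ │   │   │       │ │↓│
│ ╵ ┌─┘ ╷ ├───┬───┤ │ │
│   │   │ │   │   │ │↓│
├───┤ ╶─┼─┘ ╷ │ ╷ │ ╵ │
│   │   │   │ │ │ │↓ ↲│
├─╴ ├─╴ │ ╶─┤ │ ├─┤ ╶─┤
│   │   │   │ │ │ │↳ ↓│
│ ╷ │ ╶─┘ ┌─┘ │ │ └─╴ │
│ │ │     │   │ │↓ ← ↲│
│ ├─┴─┬───┤ ╶─┘ │ ┌───┤
│ │   │   │     │↓│↱ ↓│
│ ╵ ╷ ╵ ╷ └─────┘ ╵ ╷ │
│   │   │        ↳ ↑│B│
└───┴───┴───────────┴─┘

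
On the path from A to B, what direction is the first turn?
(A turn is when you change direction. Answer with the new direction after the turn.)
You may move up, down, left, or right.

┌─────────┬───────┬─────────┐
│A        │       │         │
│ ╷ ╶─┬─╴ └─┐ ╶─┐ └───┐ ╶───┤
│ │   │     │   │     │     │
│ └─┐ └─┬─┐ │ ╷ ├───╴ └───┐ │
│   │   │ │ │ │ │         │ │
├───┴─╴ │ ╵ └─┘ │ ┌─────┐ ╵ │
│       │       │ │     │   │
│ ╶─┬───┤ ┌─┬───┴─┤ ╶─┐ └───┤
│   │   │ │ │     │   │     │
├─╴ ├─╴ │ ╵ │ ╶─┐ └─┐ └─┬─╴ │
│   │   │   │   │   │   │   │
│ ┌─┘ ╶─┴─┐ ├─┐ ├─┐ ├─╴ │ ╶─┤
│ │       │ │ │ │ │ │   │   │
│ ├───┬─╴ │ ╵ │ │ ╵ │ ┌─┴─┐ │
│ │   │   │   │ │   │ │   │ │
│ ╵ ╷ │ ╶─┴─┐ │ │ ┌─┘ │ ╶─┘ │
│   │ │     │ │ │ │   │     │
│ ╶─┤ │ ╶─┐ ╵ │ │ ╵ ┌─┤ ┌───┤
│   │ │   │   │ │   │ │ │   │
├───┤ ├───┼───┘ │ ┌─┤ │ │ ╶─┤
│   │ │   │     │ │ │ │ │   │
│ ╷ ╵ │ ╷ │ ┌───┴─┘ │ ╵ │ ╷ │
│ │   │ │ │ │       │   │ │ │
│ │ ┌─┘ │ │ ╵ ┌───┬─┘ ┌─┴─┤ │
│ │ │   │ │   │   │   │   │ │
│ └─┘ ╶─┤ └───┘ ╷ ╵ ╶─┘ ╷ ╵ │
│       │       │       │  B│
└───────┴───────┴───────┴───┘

Directions: right, down, right, down, right, down, left, left, left, down, right, down, left, down, down, down, right, up, right, down, down, down, down, left, up, left, down, down, down, right, right, up, right, up, up, right, down, down, down, right, right, right, up, right, down, right, right, right, up, right, down, right
First turn direction: down

Solution:

┌─────────┬───────┬─────────┐
│A ↓      │       │         │
│ ╷ ╶─┬─╴ └─┐ ╶─┐ └───┐ ╶───┤
│ │↳ ↓│     │   │     │     │
│ └─┐ └─┬─┐ │ ╷ ├───╴ └───┐ │
│   │↳ ↓│ │ │ │ │         │ │
├───┴─╴ │ ╵ └─┘ │ ┌─────┐ ╵ │
│↓ ← ← ↲│       │ │     │   │
│ ╶─┬───┤ ┌─┬───┴─┤ ╶─┐ └───┤
│↳ ↓│   │ │ │     │   │     │
├─╴ ├─╴ │ ╵ │ ╶─┐ └─┐ └─┬─╴ │
│↓ ↲│   │   │   │   │   │   │
│ ┌─┘ ╶─┴─┐ ├─┐ ├─┐ ├─╴ │ ╶─┤
│↓│       │ │ │ │ │ │   │   │
│ ├───┬─╴ │ ╵ │ │ ╵ │ ┌─┴─┐ │
│↓│↱ ↓│   │   │ │   │ │   │ │
│ ╵ ╷ │ ╶─┴─┐ │ │ ┌─┘ │ ╶─┘ │
│↳ ↑│↓│     │ │ │ │   │     │
│ ╶─┤ │ ╶─┐ ╵ │ │ ╵ ┌─┤ ┌───┤
│   │↓│   │   │ │   │ │ │   │
├───┤ ├───┼───┘ │ ┌─┤ │ │ ╶─┤
│↓ ↰│↓│↱ ↓│     │ │ │ │ │   │
│ ╷ ╵ │ ╷ │ ┌───┴─┘ │ ╵ │ ╷ │
│↓│↑ ↲│↑│↓│ │       │   │ │ │
│ │ ┌─┘ │ │ ╵ ┌───┬─┘ ┌─┴─┤ │
│↓│ │↱ ↑│↓│   │↱ ↓│   │↱ ↓│ │
│ └─┘ ╶─┤ └───┘ ╷ ╵ ╶─┘ ╷ ╵ │
│↳ → ↑  │↳ → → ↑│↳ → → ↑│↳ B│
└───────┴───────┴───────┴───┘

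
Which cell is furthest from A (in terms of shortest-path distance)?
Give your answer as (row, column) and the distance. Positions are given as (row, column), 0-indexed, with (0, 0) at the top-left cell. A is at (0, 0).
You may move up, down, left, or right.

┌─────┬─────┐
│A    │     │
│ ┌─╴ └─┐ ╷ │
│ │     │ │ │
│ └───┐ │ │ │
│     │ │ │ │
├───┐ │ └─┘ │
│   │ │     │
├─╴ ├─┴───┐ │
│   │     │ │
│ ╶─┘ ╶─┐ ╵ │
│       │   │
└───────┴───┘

Computing BFS distances from A to all cells:
Furthest cell: (3, 0)
Distance: 21 steps

Path from A to the furthest cell:

┌─────┬─────┐
│A → ↓│     │
│ ┌─╴ └─┐ ╷ │
│ │  ↳ ↓│ │ │
│ └───┐ │ │ │
│     │↓│ │ │
├───┐ │ └─┘ │
│B ↰│ │↳ → ↓│
├─╴ ├─┴───┐ │
│↱ ↑│↓ ← ↰│↓│
│ ╶─┘ ╶─┐ ╵ │
│↑ ← ↲  │↑ ↲│
└───────┴───┘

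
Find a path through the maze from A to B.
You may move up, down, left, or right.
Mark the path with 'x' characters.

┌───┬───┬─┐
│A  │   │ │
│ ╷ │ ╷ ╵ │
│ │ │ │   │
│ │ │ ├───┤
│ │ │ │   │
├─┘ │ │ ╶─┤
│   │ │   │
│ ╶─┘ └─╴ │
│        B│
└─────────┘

Finding the shortest path through the maze:
Path length: 10 steps
Directions: right → down → down → down → left → down → right → right → right → right

Solution:

┌───┬───┬─┐
│A x│   │ │
│ ╷ │ ╷ ╵ │
│ │x│ │   │
│ │ │ ├───┤
│ │x│ │   │
├─┘ │ │ ╶─┤
│x x│ │   │
│ ╶─┘ └─╴ │
│x x x x B│
└─────────┘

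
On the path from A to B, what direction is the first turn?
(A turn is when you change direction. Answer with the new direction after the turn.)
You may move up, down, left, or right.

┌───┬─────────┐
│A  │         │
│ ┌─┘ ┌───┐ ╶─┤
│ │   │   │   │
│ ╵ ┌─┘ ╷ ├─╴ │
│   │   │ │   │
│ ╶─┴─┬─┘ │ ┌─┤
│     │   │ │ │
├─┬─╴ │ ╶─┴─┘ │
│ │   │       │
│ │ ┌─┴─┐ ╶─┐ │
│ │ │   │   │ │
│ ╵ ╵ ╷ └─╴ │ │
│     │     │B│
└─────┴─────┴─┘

Directions: down, down, down, right, right, down, left, down, down, right, up, right, down, right, right, up, left, up, right, right, down, down
First turn direction: right

Solution:

┌───┬─────────┐
│A  │         │
│ ┌─┘ ┌───┐ ╶─┤
│↓│   │   │   │
│ ╵ ┌─┘ ╷ ├─╴ │
│↓  │   │ │   │
│ ╶─┴─┬─┘ │ ┌─┤
│↳ → ↓│   │ │ │
├─┬─╴ │ ╶─┴─┘ │
│ │↓ ↲│  ↱ → ↓│
│ │ ┌─┴─┐ ╶─┐ │
│ │↓│↱ ↓│↑ ↰│↓│
│ ╵ ╵ ╷ └─╴ │ │
│  ↳ ↑│↳ → ↑│B│
└─────┴─────┴─┘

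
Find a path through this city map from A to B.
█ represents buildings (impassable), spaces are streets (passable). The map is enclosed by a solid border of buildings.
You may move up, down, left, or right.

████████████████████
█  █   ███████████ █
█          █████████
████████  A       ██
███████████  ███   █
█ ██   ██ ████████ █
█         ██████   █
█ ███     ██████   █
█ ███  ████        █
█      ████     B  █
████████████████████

Finding the shortest path from A to B:
Movement: cardinal only
Path length: 16 steps
Directions: right → right → right → right → right → right → down → right → right → down → down → down → down → down → left → left

Solution:

████████████████████
█  █   ███████████ █
█          █████████
████████  A→→→→→↓ ██
███████████  ███↳→↓█
█ ██   ██ ████████↓█
█         ██████  ↓█
█ ███     ██████  ↓█
█ ███  ████       ↓█
█      ████     B←↲█
████████████████████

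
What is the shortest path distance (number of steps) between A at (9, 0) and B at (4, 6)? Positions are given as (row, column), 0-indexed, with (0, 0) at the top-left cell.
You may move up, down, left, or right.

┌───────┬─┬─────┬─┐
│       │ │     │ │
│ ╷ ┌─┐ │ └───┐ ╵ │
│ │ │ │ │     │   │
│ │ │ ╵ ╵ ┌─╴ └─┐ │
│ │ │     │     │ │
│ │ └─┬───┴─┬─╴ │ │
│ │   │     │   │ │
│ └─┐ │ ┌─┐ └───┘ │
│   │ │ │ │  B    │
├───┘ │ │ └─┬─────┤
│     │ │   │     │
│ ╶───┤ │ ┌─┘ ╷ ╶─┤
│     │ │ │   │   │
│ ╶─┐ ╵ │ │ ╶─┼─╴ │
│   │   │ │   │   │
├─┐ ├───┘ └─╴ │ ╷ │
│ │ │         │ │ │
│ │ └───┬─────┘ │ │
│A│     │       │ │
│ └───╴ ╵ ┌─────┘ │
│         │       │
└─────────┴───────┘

Finding path from (9, 0) to (4, 6):
Path: (9,0) → (10,0) → (10,1) → (10,2) → (10,3) → (9,3) → (9,2) → (9,1) → (8,1) → (7,1) → (7,0) → (6,0) → (6,1) → (6,2) → (7,2) → (7,3) → (6,3) → (5,3) → (4,3) → (3,3) → (3,4) → (3,5) → (4,5) → (4,6)
Distance: 23 steps

Solution:

┌───────┬─┬─────┬─┐
│       │ │     │ │
│ ╷ ┌─┐ │ └───┐ ╵ │
│ │ │ │ │     │   │
│ │ │ ╵ ╵ ┌─╴ └─┐ │
│ │ │     │     │ │
│ │ └─┬───┴─┬─╴ │ │
│ │   │↱ → ↓│   │ │
│ └─┐ │ ┌─┐ └───┘ │
│   │ │↑│ │↳ B    │
├───┘ │ │ └─┬─────┤
│     │↑│   │     │
│ ╶───┤ │ ┌─┘ ╷ ╶─┤
│↱ → ↓│↑│ │   │   │
│ ╶─┐ ╵ │ │ ╶─┼─╴ │
│↑ ↰│↳ ↑│ │   │   │
├─┐ ├───┘ └─╴ │ ╷ │
│ │↑│         │ │ │
│ │ └───┬─────┘ │ │
│A│↑ ← ↰│       │ │
│ └───╴ ╵ ┌─────┘ │
│↳ → → ↑  │       │
└─────────┴───────┘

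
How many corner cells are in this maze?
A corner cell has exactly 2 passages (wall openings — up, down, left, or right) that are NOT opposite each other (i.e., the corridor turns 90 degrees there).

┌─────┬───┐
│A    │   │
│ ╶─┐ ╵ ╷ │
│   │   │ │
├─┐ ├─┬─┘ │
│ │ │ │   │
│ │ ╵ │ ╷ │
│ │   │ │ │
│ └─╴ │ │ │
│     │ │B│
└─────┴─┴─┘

Counting corner cells (2 non-opposite passages):
Total corners: 12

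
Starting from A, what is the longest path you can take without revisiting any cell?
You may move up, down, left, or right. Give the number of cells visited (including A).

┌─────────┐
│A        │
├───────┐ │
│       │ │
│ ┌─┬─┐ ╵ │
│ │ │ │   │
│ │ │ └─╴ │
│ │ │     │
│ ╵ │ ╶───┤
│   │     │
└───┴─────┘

Finding longest simple path using DFS:
Start: (0, 0)
Longest path visits 18 cells
Path: A → right → right → right → right → down → down → left → up → left → left → left → down → down → down → right → up → up

Solution:

┌─────────┐
│A → → → ↓│
├───────┐ │
│↓ ← ← ↰│↓│
│ ┌─┬─┐ ╵ │
│↓│B│ │↑ ↲│
│ │ │ └─╴ │
│↓│↑│     │
│ ╵ │ ╶───┤
│↳ ↑│     │
└───┴─────┘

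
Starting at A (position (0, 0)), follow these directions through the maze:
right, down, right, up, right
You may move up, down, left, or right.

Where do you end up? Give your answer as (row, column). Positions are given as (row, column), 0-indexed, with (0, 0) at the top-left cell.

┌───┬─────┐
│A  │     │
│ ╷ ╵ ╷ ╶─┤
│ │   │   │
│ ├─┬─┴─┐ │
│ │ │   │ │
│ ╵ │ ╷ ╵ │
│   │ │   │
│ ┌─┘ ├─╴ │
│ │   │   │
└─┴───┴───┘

Following directions step by step:
Start: (0, 0)
  right: (0, 0) → (0, 1)
  down: (0, 1) → (1, 1)
  right: (1, 1) → (1, 2)
  up: (1, 2) → (0, 2)
  right: (0, 2) → (0, 3)
Final position: (0, 3)

Path taken:

┌───┬─────┐
│A ↓│↱ B  │
│ ╷ ╵ ╷ ╶─┤
│ │↳ ↑│   │
│ ├─┬─┴─┐ │
│ │ │   │ │
│ ╵ │ ╷ ╵ │
│   │ │   │
│ ┌─┘ ├─╴ │
│ │   │   │
└─┴───┴───┘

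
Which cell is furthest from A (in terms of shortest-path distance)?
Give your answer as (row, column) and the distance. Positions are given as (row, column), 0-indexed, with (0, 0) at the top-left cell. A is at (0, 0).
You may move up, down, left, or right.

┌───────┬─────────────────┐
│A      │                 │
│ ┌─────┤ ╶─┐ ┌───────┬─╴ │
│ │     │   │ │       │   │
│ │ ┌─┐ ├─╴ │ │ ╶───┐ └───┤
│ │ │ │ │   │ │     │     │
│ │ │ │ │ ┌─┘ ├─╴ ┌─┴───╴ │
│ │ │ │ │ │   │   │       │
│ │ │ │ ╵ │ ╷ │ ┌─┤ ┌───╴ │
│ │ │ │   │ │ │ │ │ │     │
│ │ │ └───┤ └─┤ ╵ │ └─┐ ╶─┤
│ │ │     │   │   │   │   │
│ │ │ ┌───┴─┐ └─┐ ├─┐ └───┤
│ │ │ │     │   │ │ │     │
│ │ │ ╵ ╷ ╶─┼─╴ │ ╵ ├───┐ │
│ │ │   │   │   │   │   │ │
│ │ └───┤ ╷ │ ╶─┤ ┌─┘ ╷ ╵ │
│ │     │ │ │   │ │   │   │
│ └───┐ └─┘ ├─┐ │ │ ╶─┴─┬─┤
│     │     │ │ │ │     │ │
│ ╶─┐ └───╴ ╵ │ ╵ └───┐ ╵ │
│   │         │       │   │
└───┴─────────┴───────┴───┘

Computing BFS distances from A to all cells:
Furthest cell: (9, 12)
Distance: 99 steps

Path from A to the furthest cell:

┌───────┬─────────────────┐
│A      │↱ → ↓            │
│ ┌─────┤ ╶─┐ ┌───────┬─╴ │
│↓│↱ → ↓│↑ ↰│↓│↱ → → ↓│   │
│ │ ┌─┐ ├─╴ │ │ ╶───┐ └───┤
│↓│↑│ │↓│↱ ↑│↓│↑ ↰  │↳ → ↓│
│ │ │ │ │ ┌─┘ ├─╴ ┌─┴───╴ │
│↓│↑│ │↓│↑│↓ ↲│↱ ↑│↓ ← ← ↲│
│ │ │ │ ╵ │ ╷ │ ┌─┤ ┌───╴ │
│↓│↑│ │↳ ↑│↓│ │↑│ │↓│     │
│ │ │ └───┤ └─┤ ╵ │ └─┐ ╶─┤
│↓│↑│     │↳ ↓│↑ ↰│↳ ↓│   │
│ │ │ ┌───┴─┐ └─┐ ├─┐ └───┤
│↓│↑│ │     │↳ ↓│↑│ │↳ → ↓│
│ │ │ ╵ ╷ ╶─┼─╴ │ ╵ ├───┐ │
│↓│↑│   │   │↓ ↲│↑  │↓ ↰│↓│
│ │ └───┤ ╷ │ ╶─┤ ┌─┘ ╷ ╵ │
│↓│↑ ← ↰│ │ │↳ ↓│↑│↓ ↲│↑ ↲│
│ └───┐ └─┘ ├─┐ │ │ ╶─┴─┬─┤
│↳ → ↓│↑ ← ↰│ │↓│↑│↳ → ↓│B│
│ ╶─┐ └───╴ ╵ │ ╵ └───┐ ╵ │
│   │↳ → → ↑  │↳ ↑    │↳ ↑│
└───┴─────────┴───────┴───┘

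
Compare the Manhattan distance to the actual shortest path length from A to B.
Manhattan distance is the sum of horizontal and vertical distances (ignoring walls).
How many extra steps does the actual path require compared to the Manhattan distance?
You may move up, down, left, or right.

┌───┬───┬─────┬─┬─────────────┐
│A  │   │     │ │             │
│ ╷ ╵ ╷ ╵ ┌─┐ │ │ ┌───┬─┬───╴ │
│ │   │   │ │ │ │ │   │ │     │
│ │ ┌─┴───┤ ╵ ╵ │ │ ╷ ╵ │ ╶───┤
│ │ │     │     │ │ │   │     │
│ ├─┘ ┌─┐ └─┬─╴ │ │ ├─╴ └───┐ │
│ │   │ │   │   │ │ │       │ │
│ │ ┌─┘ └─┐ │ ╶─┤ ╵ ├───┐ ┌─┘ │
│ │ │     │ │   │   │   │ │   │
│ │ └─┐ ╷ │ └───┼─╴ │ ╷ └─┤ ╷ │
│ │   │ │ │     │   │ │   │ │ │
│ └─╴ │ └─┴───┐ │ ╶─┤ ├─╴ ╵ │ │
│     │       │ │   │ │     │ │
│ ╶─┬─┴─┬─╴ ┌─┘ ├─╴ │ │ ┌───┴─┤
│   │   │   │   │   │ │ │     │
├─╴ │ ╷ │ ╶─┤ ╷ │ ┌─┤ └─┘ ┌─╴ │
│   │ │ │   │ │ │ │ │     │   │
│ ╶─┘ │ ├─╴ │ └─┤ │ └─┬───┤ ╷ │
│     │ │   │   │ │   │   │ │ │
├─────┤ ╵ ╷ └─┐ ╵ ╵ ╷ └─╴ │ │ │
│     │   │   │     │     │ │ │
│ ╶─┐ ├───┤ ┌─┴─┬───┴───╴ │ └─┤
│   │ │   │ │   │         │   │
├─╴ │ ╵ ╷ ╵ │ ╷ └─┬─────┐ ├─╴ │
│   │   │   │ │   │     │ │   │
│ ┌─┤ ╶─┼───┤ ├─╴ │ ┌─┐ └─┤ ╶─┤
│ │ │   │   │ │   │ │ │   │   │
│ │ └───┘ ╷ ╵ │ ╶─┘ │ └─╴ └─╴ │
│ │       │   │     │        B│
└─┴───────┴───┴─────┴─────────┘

Manhattan distance: |14 - 0| + |14 - 0| = 28
Actual path length: 86
Extra steps: 86 - 28 = 58

Solution:

┌───┬───┬─────┬─┬─────────────┐
│A  │   │     │ │↱ → → → → → ↓│
│ ╷ ╵ ╷ ╵ ┌─┐ │ │ ┌───┬─┬───╴ │
│↓│   │   │ │ │ │↑│   │ │↓ ← ↲│
│ │ ┌─┴───┤ ╵ ╵ │ │ ╷ ╵ │ ╶───┤
│↓│ │↱ → ↓│     │↑│ │   │↳ → ↓│
│ ├─┘ ┌─┐ └─┬─╴ │ │ ├─╴ └───┐ │
│↓│↱ ↑│ │↳ ↓│   │↑│ │       │↓│
│ │ ┌─┘ └─┐ │ ╶─┤ ╵ ├───┐ ┌─┘ │
│↓│↑│     │↓│   │↑ ↰│↓ ↰│ │↓ ↲│
│ │ └─┐ ╷ │ └───┼─╴ │ ╷ └─┤ ╷ │
│↓│↑ ↰│ │ │↳ → ↓│↱ ↑│↓│↑ ↰│↓│ │
│ └─╴ │ └─┴───┐ │ ╶─┤ ├─╴ ╵ │ │
│↳ → ↑│       │↓│↑ ↰│↓│  ↑ ↲│ │
│ ╶─┬─┴─┬─╴ ┌─┘ ├─╴ │ │ ┌───┴─┤
│   │   │   │↓ ↲│↱ ↑│↓│ │↱ → ↓│
├─╴ │ ╷ │ ╶─┤ ╷ │ ┌─┤ └─┘ ┌─╴ │
│   │ │ │   │↓│ │↑│ │↳ → ↑│↓ ↲│
│ ╶─┘ │ ├─╴ │ └─┤ │ └─┬───┤ ╷ │
│     │ │   │↳ ↓│↑│   │   │↓│ │
├─────┤ ╵ ╷ └─┐ ╵ ╵ ╷ └─╴ │ │ │
│     │   │   │↳ ↑  │     │↓│ │
│ ╶─┐ ├───┤ ┌─┴─┬───┴───╴ │ └─┤
│   │ │   │ │   │         │↳ ↓│
├─╴ │ ╵ ╷ ╵ │ ╷ └─┬─────┐ ├─╴ │
│   │   │   │ │   │     │ │↓ ↲│
│ ┌─┤ ╶─┼───┤ ├─╴ │ ┌─┐ └─┤ ╶─┤
│ │ │   │   │ │   │ │ │   │↳ ↓│
│ │ └───┘ ╷ ╵ │ ╶─┘ │ └─╴ └─╴ │
│ │       │   │     │        B│
└─┴───────┴───┴─────┴─────────┘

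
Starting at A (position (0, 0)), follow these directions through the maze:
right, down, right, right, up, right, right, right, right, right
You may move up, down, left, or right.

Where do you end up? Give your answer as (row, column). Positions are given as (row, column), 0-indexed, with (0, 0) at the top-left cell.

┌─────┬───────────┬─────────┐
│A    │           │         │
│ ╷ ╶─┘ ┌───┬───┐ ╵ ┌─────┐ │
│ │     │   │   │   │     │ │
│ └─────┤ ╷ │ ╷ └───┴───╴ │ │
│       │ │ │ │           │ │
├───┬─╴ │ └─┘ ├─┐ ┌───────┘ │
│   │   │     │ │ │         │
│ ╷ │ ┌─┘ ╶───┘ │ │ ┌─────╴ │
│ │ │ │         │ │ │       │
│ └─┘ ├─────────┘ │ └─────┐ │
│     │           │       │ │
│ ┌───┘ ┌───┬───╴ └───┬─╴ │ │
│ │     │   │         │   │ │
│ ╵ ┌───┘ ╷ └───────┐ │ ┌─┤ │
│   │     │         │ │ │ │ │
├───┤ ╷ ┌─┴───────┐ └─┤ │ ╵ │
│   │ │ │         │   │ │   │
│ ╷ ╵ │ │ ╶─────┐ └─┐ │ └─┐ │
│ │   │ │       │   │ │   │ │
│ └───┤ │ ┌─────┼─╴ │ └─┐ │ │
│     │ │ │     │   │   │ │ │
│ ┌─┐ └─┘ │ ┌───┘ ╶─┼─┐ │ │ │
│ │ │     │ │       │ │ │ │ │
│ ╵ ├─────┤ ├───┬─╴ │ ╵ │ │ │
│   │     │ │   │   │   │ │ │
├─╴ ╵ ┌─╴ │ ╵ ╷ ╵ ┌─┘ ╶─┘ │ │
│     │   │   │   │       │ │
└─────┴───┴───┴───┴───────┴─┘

Following directions step by step:
Start: (0, 0)
  right: (0, 0) → (0, 1)
  down: (0, 1) → (1, 1)
  right: (1, 1) → (1, 2)
  right: (1, 2) → (1, 3)
  up: (1, 3) → (0, 3)
  right: (0, 3) → (0, 4)
  right: (0, 4) → (0, 5)
  right: (0, 5) → (0, 6)
  right: (0, 6) → (0, 7)
  right: (0, 7) → (0, 8)
Final position: (0, 8)

Path taken:

┌─────┬───────────┬─────────┐
│A ↓  │↱ → → → → B│         │
│ ╷ ╶─┘ ┌───┬───┐ ╵ ┌─────┐ │
│ │↳ → ↑│   │   │   │     │ │
│ └─────┤ ╷ │ ╷ └───┴───╴ │ │
│       │ │ │ │           │ │
├───┬─╴ │ └─┘ ├─┐ ┌───────┘ │
│   │   │     │ │ │         │
│ ╷ │ ┌─┘ ╶───┘ │ │ ┌─────╴ │
│ │ │ │         │ │ │       │
│ └─┘ ├─────────┘ │ └─────┐ │
│     │           │       │ │
│ ┌───┘ ┌───┬───╴ └───┬─╴ │ │
│ │     │   │         │   │ │
│ ╵ ┌───┘ ╷ └───────┐ │ ┌─┤ │
│   │     │         │ │ │ │ │
├───┤ ╷ ┌─┴───────┐ └─┤ │ ╵ │
│   │ │ │         │   │ │   │
│ ╷ ╵ │ │ ╶─────┐ └─┐ │ └─┐ │
│ │   │ │       │   │ │   │ │
│ └───┤ │ ┌─────┼─╴ │ └─┐ │ │
│     │ │ │     │   │   │ │ │
│ ┌─┐ └─┘ │ ┌───┘ ╶─┼─┐ │ │ │
│ │ │     │ │       │ │ │ │ │
│ ╵ ├─────┤ ├───┬─╴ │ ╵ │ │ │
│   │     │ │   │   │   │ │ │
├─╴ ╵ ┌─╴ │ ╵ ╷ ╵ ┌─┘ ╶─┘ │ │
│     │   │   │   │       │ │
└─────┴───┴───┴───┴───────┴─┘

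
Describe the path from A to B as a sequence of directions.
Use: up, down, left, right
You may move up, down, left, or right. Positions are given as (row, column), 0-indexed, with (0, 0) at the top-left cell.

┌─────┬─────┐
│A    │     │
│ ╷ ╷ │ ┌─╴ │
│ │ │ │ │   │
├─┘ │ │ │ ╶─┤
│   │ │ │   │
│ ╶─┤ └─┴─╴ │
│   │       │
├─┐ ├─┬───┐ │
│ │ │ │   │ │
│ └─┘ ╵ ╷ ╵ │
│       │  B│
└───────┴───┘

Finding the path and converting it to directions:
Path through cells: (0,0) → (0,1) → (0,2) → (1,2) → (2,2) → (3,2) → (3,3) → (3,4) → (3,5) → (4,5) → (5,5)
Directions: right, right, down, down, down, right, right, right, down, down

Solution:

┌─────┬─────┐
│A → ↓│     │
│ ╷ ╷ │ ┌─╴ │
│ │ │↓│ │   │
├─┘ │ │ │ ╶─┤
│   │↓│ │   │
│ ╶─┤ └─┴─╴ │
│   │↳ → → ↓│
├─┐ ├─┬───┐ │
│ │ │ │   │↓│
│ └─┘ ╵ ╷ ╵ │
│       │  B│
└───────┴───┘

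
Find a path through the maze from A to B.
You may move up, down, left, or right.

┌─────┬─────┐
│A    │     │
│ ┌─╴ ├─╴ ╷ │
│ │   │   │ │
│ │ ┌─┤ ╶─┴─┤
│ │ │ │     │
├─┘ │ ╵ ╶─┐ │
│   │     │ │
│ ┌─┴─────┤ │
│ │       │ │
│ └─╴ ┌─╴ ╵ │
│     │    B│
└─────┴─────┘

Finding the shortest path through the maze:
Path length: 16 steps
Directions: right → right → down → left → down → down → left → down → down → right → right → up → right → right → down → right

Solution:

┌─────┬─────┐
│A → ↓│     │
│ ┌─╴ ├─╴ ╷ │
│ │↓ ↲│   │ │
│ │ ┌─┤ ╶─┴─┤
│ │↓│ │     │
├─┘ │ ╵ ╶─┐ │
│↓ ↲│     │ │
│ ┌─┴─────┤ │
│↓│  ↱ → ↓│ │
│ └─╴ ┌─╴ ╵ │
│↳ → ↑│  ↳ B│
└─────┴─────┘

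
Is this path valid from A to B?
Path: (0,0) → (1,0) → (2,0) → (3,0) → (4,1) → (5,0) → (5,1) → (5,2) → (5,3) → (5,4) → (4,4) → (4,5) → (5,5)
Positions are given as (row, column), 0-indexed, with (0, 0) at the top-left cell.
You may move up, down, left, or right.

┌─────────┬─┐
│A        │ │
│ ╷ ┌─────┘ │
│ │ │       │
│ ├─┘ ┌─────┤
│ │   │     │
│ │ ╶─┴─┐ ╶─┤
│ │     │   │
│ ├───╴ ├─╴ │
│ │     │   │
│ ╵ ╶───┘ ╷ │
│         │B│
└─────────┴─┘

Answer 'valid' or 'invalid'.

Checking path validity:
Result: Invalid move at step 4: cannot move from (3, 0) to (4, 1).

invalid

Correct solution:

┌─────────┬─┐
│A        │ │
│ ╷ ┌─────┘ │
│↓│ │       │
│ ├─┘ ┌─────┤
│↓│   │     │
│ │ ╶─┴─┐ ╶─┤
│↓│     │   │
│ ├───╴ ├─╴ │
│↓│     │↱ ↓│
│ ╵ ╶───┘ ╷ │
│↳ → → → ↑│B│
└─────────┴─┘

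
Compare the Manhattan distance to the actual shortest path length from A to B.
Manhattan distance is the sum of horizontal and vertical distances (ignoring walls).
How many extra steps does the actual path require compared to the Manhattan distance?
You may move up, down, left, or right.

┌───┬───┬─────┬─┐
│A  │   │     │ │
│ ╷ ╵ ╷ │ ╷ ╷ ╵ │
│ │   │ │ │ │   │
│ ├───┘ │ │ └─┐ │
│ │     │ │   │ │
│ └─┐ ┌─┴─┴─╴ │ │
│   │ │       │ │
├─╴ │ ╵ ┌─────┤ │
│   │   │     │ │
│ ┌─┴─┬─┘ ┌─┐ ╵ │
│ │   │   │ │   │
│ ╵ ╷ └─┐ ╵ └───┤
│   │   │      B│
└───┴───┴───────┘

Manhattan distance: |6 - 0| + |7 - 0| = 13
Actual path length: 35
Extra steps: 35 - 13 = 22

Solution:

┌───┬───┬─────┬─┐
│A ↓│↱ ↓│  ↱ ↓│ │
│ ╷ ╵ ╷ │ ╷ ╷ ╵ │
│ │↳ ↑│↓│ │↑│↳ ↓│
│ ├───┘ │ │ └─┐ │
│ │  ↓ ↲│ │↑ ↰│↓│
│ └─┐ ┌─┴─┴─╴ │ │
│   │↓│↱ → → ↑│↓│
├─╴ │ ╵ ┌─────┤ │
│   │↳ ↑│↓ ← ↰│↓│
│ ┌─┴─┬─┘ ┌─┐ ╵ │
│ │   │  ↓│ │↑ ↲│
│ ╵ ╷ └─┐ ╵ └───┤
│   │   │↳ → → B│
└───┴───┴───────┘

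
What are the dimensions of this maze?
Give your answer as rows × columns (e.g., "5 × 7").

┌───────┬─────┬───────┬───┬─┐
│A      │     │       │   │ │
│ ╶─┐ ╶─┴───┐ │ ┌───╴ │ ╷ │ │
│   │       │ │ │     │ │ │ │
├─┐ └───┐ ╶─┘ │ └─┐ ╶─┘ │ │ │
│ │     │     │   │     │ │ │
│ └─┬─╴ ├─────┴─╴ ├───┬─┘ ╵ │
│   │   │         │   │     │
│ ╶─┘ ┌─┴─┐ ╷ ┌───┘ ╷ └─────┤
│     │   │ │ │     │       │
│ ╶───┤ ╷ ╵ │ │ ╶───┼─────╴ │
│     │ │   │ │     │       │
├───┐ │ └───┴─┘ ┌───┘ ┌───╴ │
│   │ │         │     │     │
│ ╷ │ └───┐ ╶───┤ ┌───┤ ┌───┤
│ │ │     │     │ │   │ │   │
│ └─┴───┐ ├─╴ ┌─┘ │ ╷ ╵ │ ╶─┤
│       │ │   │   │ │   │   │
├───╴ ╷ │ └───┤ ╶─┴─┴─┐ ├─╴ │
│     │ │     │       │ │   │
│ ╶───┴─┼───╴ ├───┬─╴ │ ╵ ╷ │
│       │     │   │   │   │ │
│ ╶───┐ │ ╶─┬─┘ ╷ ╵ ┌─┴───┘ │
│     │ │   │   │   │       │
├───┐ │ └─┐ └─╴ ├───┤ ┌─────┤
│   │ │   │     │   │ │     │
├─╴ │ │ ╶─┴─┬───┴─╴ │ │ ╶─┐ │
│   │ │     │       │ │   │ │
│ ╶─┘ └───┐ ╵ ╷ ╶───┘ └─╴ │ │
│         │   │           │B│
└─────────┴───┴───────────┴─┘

Counting the maze dimensions:
Rows (vertical): 15
Columns (horizontal): 14
Dimensions: 15 × 14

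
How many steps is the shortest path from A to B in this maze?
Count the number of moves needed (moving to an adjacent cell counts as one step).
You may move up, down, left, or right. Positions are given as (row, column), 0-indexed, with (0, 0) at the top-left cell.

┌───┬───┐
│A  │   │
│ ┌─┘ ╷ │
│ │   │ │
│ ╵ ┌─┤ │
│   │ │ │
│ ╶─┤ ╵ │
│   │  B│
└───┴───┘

Using BFS to find shortest path:
Start: (0, 0), End: (3, 3)
Path found:
(0,0) → (1,0) → (2,0) → (2,1) → (1,1) → (1,2) → (0,2) → (0,3) → (1,3) → (2,3) → (3,3)
Number of steps: 10

Solution:

┌───┬───┐
│A  │↱ ↓│
│ ┌─┘ ╷ │
│↓│↱ ↑│↓│
│ ╵ ┌─┤ │
│↳ ↑│ │↓│
│ ╶─┤ ╵ │
│   │  B│
└───┴───┘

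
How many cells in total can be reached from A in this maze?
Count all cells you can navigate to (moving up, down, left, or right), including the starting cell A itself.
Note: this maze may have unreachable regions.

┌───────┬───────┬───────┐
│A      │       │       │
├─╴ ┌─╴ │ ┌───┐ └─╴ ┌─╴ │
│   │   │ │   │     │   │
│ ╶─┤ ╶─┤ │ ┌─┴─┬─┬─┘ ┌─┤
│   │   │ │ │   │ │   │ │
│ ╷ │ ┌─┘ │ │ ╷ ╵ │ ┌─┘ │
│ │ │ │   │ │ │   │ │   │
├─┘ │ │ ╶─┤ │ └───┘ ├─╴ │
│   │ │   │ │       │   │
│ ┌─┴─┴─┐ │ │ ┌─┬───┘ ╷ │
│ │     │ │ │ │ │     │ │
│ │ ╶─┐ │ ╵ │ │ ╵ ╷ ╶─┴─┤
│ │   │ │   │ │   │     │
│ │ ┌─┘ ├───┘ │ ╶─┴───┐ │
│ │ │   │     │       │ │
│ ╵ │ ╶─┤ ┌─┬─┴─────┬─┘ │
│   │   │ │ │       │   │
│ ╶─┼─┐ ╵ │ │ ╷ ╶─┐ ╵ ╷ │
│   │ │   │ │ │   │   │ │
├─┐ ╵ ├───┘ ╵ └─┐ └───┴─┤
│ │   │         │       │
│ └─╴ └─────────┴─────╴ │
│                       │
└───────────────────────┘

Using BFS/flood-fill to find all reachable cells from A:
Maze size: 12 × 12 = 144 total cells
All cells are reachable — the maze is fully connected.
Reachable cells: 144

Reachable region (· marks reachable cells):

┌───────┬───────┬───────┐
│A · · ·│· · · ·│· · · ·│
├─╴ ┌─╴ │ ┌───┐ └─╴ ┌─╴ │
│· ·│· ·│·│· ·│· · ·│· ·│
│ ╶─┤ ╶─┤ │ ┌─┴─┬─┬─┘ ┌─┤
│· ·│· ·│·│·│· ·│·│· ·│·│
│ ╷ │ ┌─┘ │ │ ╷ ╵ │ ┌─┘ │
│·│·│·│· ·│·│·│· ·│·│· ·│
├─┘ │ │ ╶─┤ │ └───┘ ├─╴ │
│· ·│·│· ·│·│· · · ·│· ·│
│ ┌─┴─┴─┐ │ │ ┌─┬───┘ ╷ │
│·│· · ·│·│·│·│·│· · ·│·│
│ │ ╶─┐ │ ╵ │ │ ╵ ╷ ╶─┴─┤
│·│· ·│·│· ·│·│· ·│· · ·│
│ │ ┌─┘ ├───┘ │ ╶─┴───┐ │
│·│·│· ·│· · ·│· · · ·│·│
│ ╵ │ ╶─┤ ┌─┬─┴─────┬─┘ │
│· ·│· ·│·│·│· · · ·│· ·│
│ ╶─┼─┐ ╵ │ │ ╷ ╶─┐ ╵ ╷ │
│· ·│·│· ·│·│·│· ·│· ·│·│
├─┐ ╵ ├───┘ ╵ └─┐ └───┴─┤
│·│· ·│· · · · ·│· · · ·│
│ └─╴ └─────────┴─────╴ │
│· · · · · · · · · · · ·│
└───────────────────────┘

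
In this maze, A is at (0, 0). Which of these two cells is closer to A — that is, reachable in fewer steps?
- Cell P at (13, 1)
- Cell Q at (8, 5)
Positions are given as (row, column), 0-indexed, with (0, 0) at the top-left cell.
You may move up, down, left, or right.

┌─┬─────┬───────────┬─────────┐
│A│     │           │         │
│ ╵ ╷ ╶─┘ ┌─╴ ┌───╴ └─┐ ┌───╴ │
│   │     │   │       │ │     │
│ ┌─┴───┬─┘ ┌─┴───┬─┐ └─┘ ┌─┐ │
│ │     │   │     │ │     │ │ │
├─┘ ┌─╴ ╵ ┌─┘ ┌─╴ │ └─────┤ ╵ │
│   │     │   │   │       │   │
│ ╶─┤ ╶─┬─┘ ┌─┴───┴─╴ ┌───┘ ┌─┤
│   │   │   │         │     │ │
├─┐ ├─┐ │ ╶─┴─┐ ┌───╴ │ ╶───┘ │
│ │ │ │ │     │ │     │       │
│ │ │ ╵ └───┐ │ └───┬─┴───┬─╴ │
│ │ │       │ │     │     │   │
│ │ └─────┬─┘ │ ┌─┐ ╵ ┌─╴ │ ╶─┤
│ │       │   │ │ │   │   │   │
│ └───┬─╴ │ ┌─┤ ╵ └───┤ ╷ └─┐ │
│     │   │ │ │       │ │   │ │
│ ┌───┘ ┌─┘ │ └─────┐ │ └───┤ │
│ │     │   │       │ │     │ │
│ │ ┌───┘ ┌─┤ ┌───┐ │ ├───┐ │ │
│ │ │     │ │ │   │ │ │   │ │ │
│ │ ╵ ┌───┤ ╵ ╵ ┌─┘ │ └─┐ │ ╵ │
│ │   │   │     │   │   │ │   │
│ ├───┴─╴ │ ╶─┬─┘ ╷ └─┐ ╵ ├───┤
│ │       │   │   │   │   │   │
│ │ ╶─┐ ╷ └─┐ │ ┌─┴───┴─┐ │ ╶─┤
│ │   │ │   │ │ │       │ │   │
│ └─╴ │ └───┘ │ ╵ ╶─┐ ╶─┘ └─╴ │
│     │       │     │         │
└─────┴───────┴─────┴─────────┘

Shortest path A → P at (13, 1): 100 steps
Shortest path A → Q at (8, 5): 43 steps

Q is closer (43 steps vs 100 steps).

Path to P:

┌─┬─────┬───────────┬─────────┐
│A│↱ ↓  │↱ → → → → ↓│         │
│ ╵ ╷ ╶─┘ ┌─╴ ┌───╴ └─┐ ┌───╴ │
│↳ ↑│↳ → ↑│   │    ↳ ↓│ │↱ → ↓│
│ ┌─┴───┬─┘ ┌─┴───┬─┐ └─┘ ┌─┐ │
│ │     │   │     │ │↳ → ↑│ │↓│
├─┘ ┌─╴ ╵ ┌─┘ ┌─╴ │ └─────┤ ╵ │
│   │     │   │   │       │↓ ↲│
│ ╶─┤ ╶─┬─┘ ┌─┴───┴─╴ ┌───┘ ┌─┤
│   │   │   │         │↓ ← ↲│ │
├─┐ ├─┐ │ ╶─┴─┐ ┌───╴ │ ╶───┘ │
│ │ │ │ │     │ │     │↳ → → ↓│
│ │ │ ╵ └───┐ │ └───┬─┴───┬─╴ │
│ │ │       │ │↓ ← ↰│↓ ← ↰│↓ ↲│
│ │ └─────┬─┘ │ ┌─┐ ╵ ┌─╴ │ ╶─┤
│ │       │   │↓│ │↑ ↲│↱ ↑│↳ ↓│
│ └───┬─╴ │ ┌─┤ ╵ └───┤ ╷ └─┐ │
│     │   │ │ │↳ → → ↓│↑│   │↓│
│ ┌───┘ ┌─┘ │ └─────┐ │ └───┤ │
│ │     │   │↓ ← ← ↰│↓│↑ ← ↰│↓│
│ │ ┌───┘ ┌─┤ ┌───┐ │ ├───┐ │ │
│ │ │     │ │↓│   │↑│↓│   │↑│↓│
│ │ ╵ ┌───┤ ╵ ╵ ┌─┘ │ └─┐ │ ╵ │
│ │   │   │↓ ↲  │↱ ↑│↳ ↓│ │↑ ↲│
│ ├───┴─╴ │ ╶─┬─┘ ╷ └─┐ ╵ ├───┤
│ │↓ ← ↰  │↳ ↓│↱ ↑│   │↳ ↓│   │
│ │ ╶─┐ ╷ └─┐ │ ┌─┴───┴─┐ │ ╶─┤
│ │P  │↑│   │↓│↑│↓ ← ↰  │↓│   │
│ └─╴ │ └───┘ │ ╵ ╶─┐ ╶─┘ └─╴ │
│     │↑ ← ← ↲│↑ ↲  │↑ ← ↲    │
└─────┴───────┴─────┴─────────┘

Path to Q:

┌─┬─────┬───────────┬─────────┐
│A│↱ ↓  │↱ → ↓      │         │
│ ╵ ╷ ╶─┘ ┌─╴ ┌───╴ └─┐ ┌───╴ │
│↳ ↑│↳ → ↑│↓ ↲│       │ │     │
│ ┌─┴───┬─┘ ┌─┴───┬─┐ └─┘ ┌─┐ │
│ │↓ ← ↰│↓ ↲│     │ │     │ │ │
├─┘ ┌─╴ ╵ ┌─┘ ┌─╴ │ └─────┤ ╵ │
│↓ ↲│  ↑ ↲│   │   │       │   │
│ ╶─┤ ╶─┬─┘ ┌─┴───┴─╴ ┌───┘ ┌─┤
│↳ ↓│   │   │         │     │ │
├─┐ ├─┐ │ ╶─┴─┐ ┌───╴ │ ╶───┘ │
│ │↓│ │ │     │ │     │       │
│ │ │ ╵ └───┐ │ └───┬─┴───┬─╴ │
│ │↓│       │ │     │     │   │
│ │ └─────┬─┘ │ ┌─┐ ╵ ┌─╴ │ ╶─┤
│ │↳ → → ↓│   │ │ │   │   │   │
│ └───┬─╴ │ ┌─┤ ╵ └───┤ ╷ └─┐ │
│     │↓ ↲│Q│ │       │ │   │ │
│ ┌───┘ ┌─┘ │ └─────┐ │ └───┤ │
│ │↓ ← ↲│↱ ↑│       │ │     │ │
│ │ ┌───┘ ┌─┤ ┌───┐ │ ├───┐ │ │
│ │↓│↱ → ↑│ │ │   │ │ │   │ │ │
│ │ ╵ ┌───┤ ╵ ╵ ┌─┘ │ └─┐ │ ╵ │
│ │↳ ↑│   │     │   │   │ │   │
│ ├───┴─╴ │ ╶─┬─┘ ╷ └─┐ ╵ ├───┤
│ │       │   │   │   │   │   │
│ │ ╶─┐ ╷ └─┐ │ ┌─┴───┴─┐ │ ╶─┤
│ │   │ │   │ │ │       │ │   │
│ └─╴ │ └───┘ │ ╵ ╶─┐ ╶─┘ └─╴ │
│     │       │     │         │
└─────┴───────┴─────┴─────────┘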